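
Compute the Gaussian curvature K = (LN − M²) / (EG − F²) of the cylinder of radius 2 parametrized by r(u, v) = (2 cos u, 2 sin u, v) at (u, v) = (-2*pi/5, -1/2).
K = 0

Coefficients of the first fundamental form: E = 4, F = 0, G = 1.
Coefficients of the second fundamental form: L = -2, M = 0, N = 0.
Assemble K = (LN − M²)/(EG − F²) = 0. At (u, v) = (-2*pi/5, -1/2): K = 0.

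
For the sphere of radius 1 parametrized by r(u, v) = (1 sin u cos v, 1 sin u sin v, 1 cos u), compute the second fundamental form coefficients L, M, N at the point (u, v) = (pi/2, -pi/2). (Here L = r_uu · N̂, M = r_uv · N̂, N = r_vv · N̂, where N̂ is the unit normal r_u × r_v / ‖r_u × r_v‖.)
L = -1;  M = 0;  N = -1

Compute the unit normal N̂(u, v) = (sin(u)^2*cos(v)/Abs(sin(u)), sin(u)^2*sin(v)/Abs(sin(u)), sin(2*u)/(2*Abs(sin(u)))), and the second partials r_uu, r_uv, r_vv. Take dot products:
  L(u, v) = r_uu · N̂ = -sin(u)/Abs(sin(u)),
  M(u, v) = r_uv · N̂ = 0,
  N(u, v) = r_vv · N̂ = -sin(u)^3/Abs(sin(u)).
Evaluating at (u, v) = (pi/2, -pi/2):
  L = -1, M = 0, N = -1.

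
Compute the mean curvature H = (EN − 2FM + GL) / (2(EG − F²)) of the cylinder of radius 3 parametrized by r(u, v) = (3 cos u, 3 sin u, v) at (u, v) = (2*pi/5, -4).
H = -1/6

With E = 9, F = 0, G = 1, L = -3, M = 0, N = 0, assemble
  H = (EN − 2FM + GL) / (2(EG − F²)) = -1/6.
At (u, v) = (2*pi/5, -4): H = -1/6.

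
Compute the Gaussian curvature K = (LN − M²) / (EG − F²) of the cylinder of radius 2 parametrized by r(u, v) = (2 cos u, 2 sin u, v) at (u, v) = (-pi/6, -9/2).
K = 0

Coefficients of the first fundamental form: E = 4, F = 0, G = 1.
Coefficients of the second fundamental form: L = -2, M = 0, N = 0.
Assemble K = (LN − M²)/(EG − F²) = 0. At (u, v) = (-pi/6, -9/2): K = 0.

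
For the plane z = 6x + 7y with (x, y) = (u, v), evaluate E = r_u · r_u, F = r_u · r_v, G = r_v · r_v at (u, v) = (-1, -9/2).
E = 37;  F = 42;  G = 50

Partials: r_u = (1, 0, 6), r_v = (0, 1, 7). As functions of (u, v):
  E = r_u · r_u = 37,
  F = r_u · r_v = 42,
  G = r_v · r_v = 50.
Evaluating at (u, v) = (-1, -9/2): E = 37, F = 42, G = 50.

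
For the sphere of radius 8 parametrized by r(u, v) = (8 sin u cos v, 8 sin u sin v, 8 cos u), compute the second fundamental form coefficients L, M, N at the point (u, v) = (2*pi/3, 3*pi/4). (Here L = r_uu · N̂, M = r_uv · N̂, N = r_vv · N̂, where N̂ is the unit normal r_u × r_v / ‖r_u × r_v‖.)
L = -8;  M = 0;  N = -6

Compute the unit normal N̂(u, v) = (sin(u)^2*cos(v)/Abs(sin(u)), sin(u)^2*sin(v)/Abs(sin(u)), sin(2*u)/(2*Abs(sin(u)))), and the second partials r_uu, r_uv, r_vv. Take dot products:
  L(u, v) = r_uu · N̂ = -8*sin(u)/Abs(sin(u)),
  M(u, v) = r_uv · N̂ = 0,
  N(u, v) = r_vv · N̂ = -8*sin(u)^3/Abs(sin(u)).
Evaluating at (u, v) = (2*pi/3, 3*pi/4):
  L = -8, M = 0, N = -6.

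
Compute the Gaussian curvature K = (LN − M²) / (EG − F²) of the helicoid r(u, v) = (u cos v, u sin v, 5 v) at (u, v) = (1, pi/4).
K = -25/676

Coefficients of the first fundamental form: E = 1, F = 0, G = u^2 + 25.
Coefficients of the second fundamental form: L = 0, M = -5/sqrt(u^2 + 25), N = 0.
Assemble K = (LN − M²)/(EG − F²) = -25/(u^2 + 25)^2. At (u, v) = (1, pi/4): K = -25/676.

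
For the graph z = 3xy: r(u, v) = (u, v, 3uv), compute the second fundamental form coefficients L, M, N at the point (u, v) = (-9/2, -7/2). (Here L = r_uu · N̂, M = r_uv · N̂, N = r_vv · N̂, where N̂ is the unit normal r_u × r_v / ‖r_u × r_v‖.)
L = 0;  M = 3*sqrt(1174)/587;  N = 0

Compute the unit normal N̂(u, v) = (-3*v/sqrt(9*u^2 + 9*v^2 + 1), -3*u/sqrt(9*u^2 + 9*v^2 + 1), 1/sqrt(9*u^2 + 9*v^2 + 1)), and the second partials r_uu, r_uv, r_vv. Take dot products:
  L(u, v) = r_uu · N̂ = 0,
  M(u, v) = r_uv · N̂ = 3/sqrt(9*u^2 + 9*v^2 + 1),
  N(u, v) = r_vv · N̂ = 0.
Evaluating at (u, v) = (-9/2, -7/2):
  L = 0, M = 3*sqrt(1174)/587, N = 0.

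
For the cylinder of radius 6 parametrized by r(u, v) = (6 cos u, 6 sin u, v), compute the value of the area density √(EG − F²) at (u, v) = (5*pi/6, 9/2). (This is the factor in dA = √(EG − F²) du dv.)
√(EG − F²)|_{(5*pi/6, 9/2)} = 6

E = 36, F = 0, G = 1, so EG − F² = 36. Taking the positive square root: √(EG − F²) = 6. At (u, v) = (5*pi/6, 9/2): 6.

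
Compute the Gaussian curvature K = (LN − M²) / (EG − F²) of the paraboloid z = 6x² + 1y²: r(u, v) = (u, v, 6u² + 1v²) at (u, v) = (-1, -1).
K = 24/22201

Coefficients of the first fundamental form: E = 144*u^2 + 1, F = 24*u*v, G = 4*v^2 + 1.
Coefficients of the second fundamental form: L = 12/sqrt(144*u^2 + 4*v^2 + 1), M = 0, N = 2/sqrt(144*u^2 + 4*v^2 + 1).
Assemble K = (LN − M²)/(EG − F²) = 24/(20736*u^4 + 1152*u^2*v^2 + 288*u^2 + 16*v^4 + 8*v^2 + 1). At (u, v) = (-1, -1): K = 24/22201.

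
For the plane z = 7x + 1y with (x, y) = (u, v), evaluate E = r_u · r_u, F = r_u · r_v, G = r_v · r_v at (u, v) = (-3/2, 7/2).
E = 50;  F = 7;  G = 2

Partials: r_u = (1, 0, 7), r_v = (0, 1, 1). As functions of (u, v):
  E = r_u · r_u = 50,
  F = r_u · r_v = 7,
  G = r_v · r_v = 2.
Evaluating at (u, v) = (-3/2, 7/2): E = 50, F = 7, G = 2.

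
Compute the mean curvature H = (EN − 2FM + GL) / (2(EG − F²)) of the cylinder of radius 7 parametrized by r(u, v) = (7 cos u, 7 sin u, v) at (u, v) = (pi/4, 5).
H = -1/14

With E = 49, F = 0, G = 1, L = -7, M = 0, N = 0, assemble
  H = (EN − 2FM + GL) / (2(EG − F²)) = -1/14.
At (u, v) = (pi/4, 5): H = -1/14.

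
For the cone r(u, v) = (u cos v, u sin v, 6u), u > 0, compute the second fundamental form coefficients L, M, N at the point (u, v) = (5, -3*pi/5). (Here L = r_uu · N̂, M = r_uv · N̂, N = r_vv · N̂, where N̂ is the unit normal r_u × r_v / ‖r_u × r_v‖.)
L = 0;  M = 0;  N = 30*sqrt(37)/37

Compute the unit normal N̂(u, v) = (-6*sqrt(37)*u*cos(v)/(37*Abs(u)), -6*sqrt(37)*u*sin(v)/(37*Abs(u)), sqrt(37)*u/(37*Abs(u))), and the second partials r_uu, r_uv, r_vv. Take dot products:
  L(u, v) = r_uu · N̂ = 0,
  M(u, v) = r_uv · N̂ = 0,
  N(u, v) = r_vv · N̂ = 6*sqrt(37)*u^2/(37*Abs(u)).
Evaluating at (u, v) = (5, -3*pi/5):
  L = 0, M = 0, N = 30*sqrt(37)/37.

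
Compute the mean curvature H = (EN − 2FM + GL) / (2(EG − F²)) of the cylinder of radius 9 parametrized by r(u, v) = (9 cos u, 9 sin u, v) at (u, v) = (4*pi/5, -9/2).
H = -1/18

With E = 81, F = 0, G = 1, L = -9, M = 0, N = 0, assemble
  H = (EN − 2FM + GL) / (2(EG − F²)) = -1/18.
At (u, v) = (4*pi/5, -9/2): H = -1/18.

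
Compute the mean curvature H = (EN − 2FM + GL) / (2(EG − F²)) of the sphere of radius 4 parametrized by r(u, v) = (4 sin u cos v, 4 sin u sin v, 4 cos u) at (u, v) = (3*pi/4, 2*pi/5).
H = -1/4

With E = 16, F = 0, G = 16*sin(u)^2, L = -4*sin(u)/Abs(sin(u)), M = 0, N = -4*sin(u)^3/Abs(sin(u)), assemble
  H = (EN − 2FM + GL) / (2(EG − F²)) = -sin(u)/(4*Abs(sin(u))).
At (u, v) = (3*pi/4, 2*pi/5): H = -1/4.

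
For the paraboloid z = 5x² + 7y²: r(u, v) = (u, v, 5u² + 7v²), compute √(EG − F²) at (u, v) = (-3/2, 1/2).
√(EG − F²)|_{(-3/2, 1/2)} = 5*sqrt(11)

E = 100*u^2 + 1, F = 140*u*v, G = 196*v^2 + 1; EG − F² = 100*u^2 + 196*v^2 + 1; √(EG − F²) = sqrt(100*u^2 + 196*v^2 + 1). At the given point: 5*sqrt(11).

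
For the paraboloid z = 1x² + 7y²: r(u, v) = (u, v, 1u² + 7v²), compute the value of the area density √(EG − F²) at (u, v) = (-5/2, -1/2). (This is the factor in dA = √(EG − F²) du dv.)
√(EG − F²)|_{(-5/2, -1/2)} = 5*sqrt(3)

E = 4*u^2 + 1, F = 28*u*v, G = 196*v^2 + 1, so EG − F² = 4*u^2 + 196*v^2 + 1. Taking the positive square root: √(EG − F²) = sqrt(4*u^2 + 196*v^2 + 1). At (u, v) = (-5/2, -1/2): 5*sqrt(3).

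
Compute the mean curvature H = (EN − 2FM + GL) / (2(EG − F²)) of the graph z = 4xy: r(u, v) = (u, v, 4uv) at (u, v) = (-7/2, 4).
H = 896*sqrt(453)/205209

With E = 16*v^2 + 1, F = 16*u*v, G = 16*u^2 + 1, L = 0, M = 4/sqrt(16*u^2 + 16*v^2 + 1), N = 0, assemble
  H = (EN − 2FM + GL) / (2(EG − F²)) = -64*u*v/(16*u^2 + 16*v^2 + 1)^(3/2).
At (u, v) = (-7/2, 4): H = 896*sqrt(453)/205209.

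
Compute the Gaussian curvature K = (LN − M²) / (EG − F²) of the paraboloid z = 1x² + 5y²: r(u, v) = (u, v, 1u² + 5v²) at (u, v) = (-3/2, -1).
K = 1/605

Coefficients of the first fundamental form: E = 4*u^2 + 1, F = 20*u*v, G = 100*v^2 + 1.
Coefficients of the second fundamental form: L = 2/sqrt(4*u^2 + 100*v^2 + 1), M = 0, N = 10/sqrt(4*u^2 + 100*v^2 + 1).
Assemble K = (LN − M²)/(EG − F²) = 20/(16*u^4 + 800*u^2*v^2 + 8*u^2 + 10000*v^4 + 200*v^2 + 1). At (u, v) = (-3/2, -1): K = 1/605.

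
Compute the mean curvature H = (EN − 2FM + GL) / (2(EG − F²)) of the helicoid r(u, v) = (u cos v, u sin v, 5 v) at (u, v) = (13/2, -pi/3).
H = 0

With E = 1, F = 0, G = u^2 + 25, L = 0, M = -5/sqrt(u^2 + 25), N = 0, assemble
  H = (EN − 2FM + GL) / (2(EG − F²)) = 0.
At (u, v) = (13/2, -pi/3): H = 0.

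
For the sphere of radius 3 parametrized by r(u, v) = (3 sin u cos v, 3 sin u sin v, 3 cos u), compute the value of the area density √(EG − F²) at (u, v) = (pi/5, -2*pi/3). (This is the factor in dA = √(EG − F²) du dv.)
√(EG − F²)|_{(pi/5, -2*pi/3)} = 9*sqrt(10 - 2*sqrt(5))/4

E = 9, F = 0, G = 9*sin(u)^2, so EG − F² = 81*sin(u)^2. Taking the positive square root: √(EG − F²) = 9*Abs(sin(u)). At (u, v) = (pi/5, -2*pi/3): 9*sqrt(10 - 2*sqrt(5))/4.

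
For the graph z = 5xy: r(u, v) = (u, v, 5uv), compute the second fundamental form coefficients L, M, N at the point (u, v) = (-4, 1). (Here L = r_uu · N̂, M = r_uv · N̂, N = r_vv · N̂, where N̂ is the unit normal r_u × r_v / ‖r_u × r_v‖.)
L = 0;  M = 5*sqrt(426)/426;  N = 0

Compute the unit normal N̂(u, v) = (-5*v/sqrt(25*u^2 + 25*v^2 + 1), -5*u/sqrt(25*u^2 + 25*v^2 + 1), 1/sqrt(25*u^2 + 25*v^2 + 1)), and the second partials r_uu, r_uv, r_vv. Take dot products:
  L(u, v) = r_uu · N̂ = 0,
  M(u, v) = r_uv · N̂ = 5/sqrt(25*u^2 + 25*v^2 + 1),
  N(u, v) = r_vv · N̂ = 0.
Evaluating at (u, v) = (-4, 1):
  L = 0, M = 5*sqrt(426)/426, N = 0.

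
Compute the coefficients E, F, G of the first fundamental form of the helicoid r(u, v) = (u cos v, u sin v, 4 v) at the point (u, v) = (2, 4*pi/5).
E = 1;  F = 0;  G = 20

Partials: r_u = (cos(v), sin(v), 0), r_v = (-u*sin(v), u*cos(v), 4). As functions of (u, v):
  E = r_u · r_u = 1,
  F = r_u · r_v = 0,
  G = r_v · r_v = u^2 + 16.
Evaluating at (u, v) = (2, 4*pi/5): E = 1, F = 0, G = 20.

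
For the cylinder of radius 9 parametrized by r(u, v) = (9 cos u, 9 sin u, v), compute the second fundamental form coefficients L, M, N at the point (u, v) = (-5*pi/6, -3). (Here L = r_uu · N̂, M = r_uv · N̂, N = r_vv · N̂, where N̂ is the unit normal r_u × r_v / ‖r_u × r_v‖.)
L = -9;  M = 0;  N = 0

Compute the unit normal N̂(u, v) = (cos(u), sin(u), 0), and the second partials r_uu, r_uv, r_vv. Take dot products:
  L(u, v) = r_uu · N̂ = -9,
  M(u, v) = r_uv · N̂ = 0,
  N(u, v) = r_vv · N̂ = 0.
Evaluating at (u, v) = (-5*pi/6, -3):
  L = -9, M = 0, N = 0.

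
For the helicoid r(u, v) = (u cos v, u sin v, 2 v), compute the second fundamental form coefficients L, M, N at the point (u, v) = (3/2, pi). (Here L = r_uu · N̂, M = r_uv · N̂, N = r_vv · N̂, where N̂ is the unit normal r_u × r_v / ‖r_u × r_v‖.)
L = 0;  M = -4/5;  N = 0

Compute the unit normal N̂(u, v) = (2*sin(v)/sqrt(u^2 + 4), -2*cos(v)/sqrt(u^2 + 4), u/sqrt(u^2 + 4)), and the second partials r_uu, r_uv, r_vv. Take dot products:
  L(u, v) = r_uu · N̂ = 0,
  M(u, v) = r_uv · N̂ = -2/sqrt(u^2 + 4),
  N(u, v) = r_vv · N̂ = 0.
Evaluating at (u, v) = (3/2, pi):
  L = 0, M = -4/5, N = 0.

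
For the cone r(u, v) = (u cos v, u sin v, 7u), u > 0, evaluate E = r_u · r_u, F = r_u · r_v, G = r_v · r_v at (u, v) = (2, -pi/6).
E = 50;  F = 0;  G = 4

Partials: r_u = (cos(v), sin(v), 7), r_v = (-u*sin(v), u*cos(v), 0). As functions of (u, v):
  E = r_u · r_u = 50,
  F = r_u · r_v = 0,
  G = r_v · r_v = u^2.
Evaluating at (u, v) = (2, -pi/6): E = 50, F = 0, G = 4.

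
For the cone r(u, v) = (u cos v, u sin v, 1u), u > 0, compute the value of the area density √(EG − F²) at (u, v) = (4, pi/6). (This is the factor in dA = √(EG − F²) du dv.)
√(EG − F²)|_{(4, pi/6)} = 4*sqrt(2)

E = 2, F = 0, G = u^2, so EG − F² = 2*u^2. Taking the positive square root: √(EG − F²) = sqrt(2)*Abs(u). At (u, v) = (4, pi/6): 4*sqrt(2).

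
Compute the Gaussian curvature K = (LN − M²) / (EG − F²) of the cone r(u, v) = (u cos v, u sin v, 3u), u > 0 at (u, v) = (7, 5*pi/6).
K = 0

Coefficients of the first fundamental form: E = 10, F = 0, G = u^2.
Coefficients of the second fundamental form: L = 0, M = 0, N = 3*sqrt(10)*u^2/(10*Abs(u)).
Assemble K = (LN − M²)/(EG − F²) = 0. At (u, v) = (7, 5*pi/6): K = 0.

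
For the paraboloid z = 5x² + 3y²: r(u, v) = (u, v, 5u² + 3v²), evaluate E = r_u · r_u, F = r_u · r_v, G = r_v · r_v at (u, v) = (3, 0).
E = 901;  F = 0;  G = 1

Partials: r_u = (1, 0, 10*u), r_v = (0, 1, 6*v). As functions of (u, v):
  E = r_u · r_u = 100*u^2 + 1,
  F = r_u · r_v = 60*u*v,
  G = r_v · r_v = 36*v^2 + 1.
Evaluating at (u, v) = (3, 0): E = 901, F = 0, G = 1.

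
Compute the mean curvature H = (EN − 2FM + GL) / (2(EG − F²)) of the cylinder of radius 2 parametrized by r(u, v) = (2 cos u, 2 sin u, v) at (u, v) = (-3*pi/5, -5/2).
H = -1/4

With E = 4, F = 0, G = 1, L = -2, M = 0, N = 0, assemble
  H = (EN − 2FM + GL) / (2(EG − F²)) = -1/4.
At (u, v) = (-3*pi/5, -5/2): H = -1/4.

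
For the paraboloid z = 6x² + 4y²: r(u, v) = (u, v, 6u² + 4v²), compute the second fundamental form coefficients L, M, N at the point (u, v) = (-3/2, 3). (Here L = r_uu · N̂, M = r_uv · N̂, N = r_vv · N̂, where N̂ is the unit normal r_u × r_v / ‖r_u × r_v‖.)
L = 12*sqrt(901)/901;  M = 0;  N = 8*sqrt(901)/901

Compute the unit normal N̂(u, v) = (-12*u/sqrt(144*u^2 + 64*v^2 + 1), -8*v/sqrt(144*u^2 + 64*v^2 + 1), 1/sqrt(144*u^2 + 64*v^2 + 1)), and the second partials r_uu, r_uv, r_vv. Take dot products:
  L(u, v) = r_uu · N̂ = 12/sqrt(144*u^2 + 64*v^2 + 1),
  M(u, v) = r_uv · N̂ = 0,
  N(u, v) = r_vv · N̂ = 8/sqrt(144*u^2 + 64*v^2 + 1).
Evaluating at (u, v) = (-3/2, 3):
  L = 12*sqrt(901)/901, M = 0, N = 8*sqrt(901)/901.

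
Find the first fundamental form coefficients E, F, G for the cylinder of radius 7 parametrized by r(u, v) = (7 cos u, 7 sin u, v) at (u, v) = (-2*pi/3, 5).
E = 49;  F = 0;  G = 1

Partials: r_u = (-7*sin(u), 7*cos(u), 0), r_v = (0, 0, 1). As functions of (u, v):
  E = r_u · r_u = 49,
  F = r_u · r_v = 0,
  G = r_v · r_v = 1.
Evaluating at (u, v) = (-2*pi/3, 5): E = 49, F = 0, G = 1.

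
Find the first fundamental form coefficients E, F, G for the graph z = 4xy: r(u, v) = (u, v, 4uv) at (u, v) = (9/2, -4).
E = 257;  F = -288;  G = 325

Partials: r_u = (1, 0, 4*v), r_v = (0, 1, 4*u). As functions of (u, v):
  E = r_u · r_u = 16*v^2 + 1,
  F = r_u · r_v = 16*u*v,
  G = r_v · r_v = 16*u^2 + 1.
Evaluating at (u, v) = (9/2, -4): E = 257, F = -288, G = 325.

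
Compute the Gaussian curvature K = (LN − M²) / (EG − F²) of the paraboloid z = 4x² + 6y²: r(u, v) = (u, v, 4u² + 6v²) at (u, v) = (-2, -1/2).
K = 96/85849

Coefficients of the first fundamental form: E = 64*u^2 + 1, F = 96*u*v, G = 144*v^2 + 1.
Coefficients of the second fundamental form: L = 8/sqrt(64*u^2 + 144*v^2 + 1), M = 0, N = 12/sqrt(64*u^2 + 144*v^2 + 1).
Assemble K = (LN − M²)/(EG − F²) = 96/(4096*u^4 + 18432*u^2*v^2 + 128*u^2 + 20736*v^4 + 288*v^2 + 1). At (u, v) = (-2, -1/2): K = 96/85849.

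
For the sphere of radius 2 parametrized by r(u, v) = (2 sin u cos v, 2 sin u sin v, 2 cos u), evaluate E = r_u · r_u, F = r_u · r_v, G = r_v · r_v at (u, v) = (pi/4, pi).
E = 4;  F = 0;  G = 2

Partials: r_u = (2*cos(u)*cos(v), 2*sin(v)*cos(u), -2*sin(u)), r_v = (-2*sin(u)*sin(v), 2*sin(u)*cos(v), 0). As functions of (u, v):
  E = r_u · r_u = 4,
  F = r_u · r_v = 0,
  G = r_v · r_v = 4*sin(u)^2.
Evaluating at (u, v) = (pi/4, pi): E = 4, F = 0, G = 2.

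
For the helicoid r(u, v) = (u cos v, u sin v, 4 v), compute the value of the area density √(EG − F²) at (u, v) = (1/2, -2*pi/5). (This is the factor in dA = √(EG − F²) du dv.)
√(EG − F²)|_{(1/2, -2*pi/5)} = sqrt(65)/2

E = 1, F = 0, G = u^2 + 16, so EG − F² = u^2 + 16. Taking the positive square root: √(EG − F²) = sqrt(u^2 + 16). At (u, v) = (1/2, -2*pi/5): sqrt(65)/2.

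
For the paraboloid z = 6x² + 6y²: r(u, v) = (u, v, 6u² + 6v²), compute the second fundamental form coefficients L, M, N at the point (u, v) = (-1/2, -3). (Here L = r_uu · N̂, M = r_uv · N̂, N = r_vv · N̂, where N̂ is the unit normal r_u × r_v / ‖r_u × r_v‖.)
L = 12*sqrt(1333)/1333;  M = 0;  N = 12*sqrt(1333)/1333

Compute the unit normal N̂(u, v) = (-12*u/sqrt(144*u^2 + 144*v^2 + 1), -12*v/sqrt(144*u^2 + 144*v^2 + 1), 1/sqrt(144*u^2 + 144*v^2 + 1)), and the second partials r_uu, r_uv, r_vv. Take dot products:
  L(u, v) = r_uu · N̂ = 12/sqrt(144*u^2 + 144*v^2 + 1),
  M(u, v) = r_uv · N̂ = 0,
  N(u, v) = r_vv · N̂ = 12/sqrt(144*u^2 + 144*v^2 + 1).
Evaluating at (u, v) = (-1/2, -3):
  L = 12*sqrt(1333)/1333, M = 0, N = 12*sqrt(1333)/1333.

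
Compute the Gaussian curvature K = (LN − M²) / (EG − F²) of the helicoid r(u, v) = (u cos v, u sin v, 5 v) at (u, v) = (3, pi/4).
K = -25/1156

Coefficients of the first fundamental form: E = 1, F = 0, G = u^2 + 25.
Coefficients of the second fundamental form: L = 0, M = -5/sqrt(u^2 + 25), N = 0.
Assemble K = (LN − M²)/(EG − F²) = -25/(u^2 + 25)^2. At (u, v) = (3, pi/4): K = -25/1156.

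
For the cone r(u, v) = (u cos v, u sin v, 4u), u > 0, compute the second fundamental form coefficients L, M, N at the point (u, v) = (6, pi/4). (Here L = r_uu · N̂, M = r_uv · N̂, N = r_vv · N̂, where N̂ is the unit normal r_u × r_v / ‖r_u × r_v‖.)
L = 0;  M = 0;  N = 24*sqrt(17)/17

Compute the unit normal N̂(u, v) = (-4*sqrt(17)*u*cos(v)/(17*Abs(u)), -4*sqrt(17)*u*sin(v)/(17*Abs(u)), sqrt(17)*u/(17*Abs(u))), and the second partials r_uu, r_uv, r_vv. Take dot products:
  L(u, v) = r_uu · N̂ = 0,
  M(u, v) = r_uv · N̂ = 0,
  N(u, v) = r_vv · N̂ = 4*sqrt(17)*u^2/(17*Abs(u)).
Evaluating at (u, v) = (6, pi/4):
  L = 0, M = 0, N = 24*sqrt(17)/17.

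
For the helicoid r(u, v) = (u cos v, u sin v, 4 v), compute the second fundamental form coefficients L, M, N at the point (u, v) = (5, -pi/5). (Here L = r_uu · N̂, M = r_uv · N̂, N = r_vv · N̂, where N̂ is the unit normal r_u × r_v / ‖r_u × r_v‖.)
L = 0;  M = -4*sqrt(41)/41;  N = 0

Compute the unit normal N̂(u, v) = (4*sin(v)/sqrt(u^2 + 16), -4*cos(v)/sqrt(u^2 + 16), u/sqrt(u^2 + 16)), and the second partials r_uu, r_uv, r_vv. Take dot products:
  L(u, v) = r_uu · N̂ = 0,
  M(u, v) = r_uv · N̂ = -4/sqrt(u^2 + 16),
  N(u, v) = r_vv · N̂ = 0.
Evaluating at (u, v) = (5, -pi/5):
  L = 0, M = -4*sqrt(41)/41, N = 0.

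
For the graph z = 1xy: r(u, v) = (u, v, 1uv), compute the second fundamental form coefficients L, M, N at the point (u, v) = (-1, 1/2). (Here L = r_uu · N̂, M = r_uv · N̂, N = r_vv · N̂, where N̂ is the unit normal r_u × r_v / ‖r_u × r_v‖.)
L = 0;  M = 2/3;  N = 0

Compute the unit normal N̂(u, v) = (-v/sqrt(u^2 + v^2 + 1), -u/sqrt(u^2 + v^2 + 1), 1/sqrt(u^2 + v^2 + 1)), and the second partials r_uu, r_uv, r_vv. Take dot products:
  L(u, v) = r_uu · N̂ = 0,
  M(u, v) = r_uv · N̂ = 1/sqrt(u^2 + v^2 + 1),
  N(u, v) = r_vv · N̂ = 0.
Evaluating at (u, v) = (-1, 1/2):
  L = 0, M = 2/3, N = 0.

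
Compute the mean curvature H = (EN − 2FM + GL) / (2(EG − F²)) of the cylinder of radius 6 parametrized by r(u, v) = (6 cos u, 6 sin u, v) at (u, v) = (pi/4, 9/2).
H = -1/12

With E = 36, F = 0, G = 1, L = -6, M = 0, N = 0, assemble
  H = (EN − 2FM + GL) / (2(EG − F²)) = -1/12.
At (u, v) = (pi/4, 9/2): H = -1/12.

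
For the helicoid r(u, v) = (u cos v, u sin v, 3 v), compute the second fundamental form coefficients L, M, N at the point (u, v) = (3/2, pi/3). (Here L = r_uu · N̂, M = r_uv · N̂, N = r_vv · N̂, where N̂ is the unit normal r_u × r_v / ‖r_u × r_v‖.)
L = 0;  M = -2*sqrt(5)/5;  N = 0

Compute the unit normal N̂(u, v) = (3*sin(v)/sqrt(u^2 + 9), -3*cos(v)/sqrt(u^2 + 9), u/sqrt(u^2 + 9)), and the second partials r_uu, r_uv, r_vv. Take dot products:
  L(u, v) = r_uu · N̂ = 0,
  M(u, v) = r_uv · N̂ = -3/sqrt(u^2 + 9),
  N(u, v) = r_vv · N̂ = 0.
Evaluating at (u, v) = (3/2, pi/3):
  L = 0, M = -2*sqrt(5)/5, N = 0.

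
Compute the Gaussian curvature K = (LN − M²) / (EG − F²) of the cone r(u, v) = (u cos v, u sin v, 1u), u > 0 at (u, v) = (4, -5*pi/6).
K = 0

Coefficients of the first fundamental form: E = 2, F = 0, G = u^2.
Coefficients of the second fundamental form: L = 0, M = 0, N = sqrt(2)*u^2/(2*Abs(u)).
Assemble K = (LN − M²)/(EG − F²) = 0. At (u, v) = (4, -5*pi/6): K = 0.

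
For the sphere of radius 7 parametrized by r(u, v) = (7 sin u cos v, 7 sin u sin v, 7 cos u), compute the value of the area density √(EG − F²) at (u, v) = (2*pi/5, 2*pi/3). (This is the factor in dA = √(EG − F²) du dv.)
√(EG − F²)|_{(2*pi/5, 2*pi/3)} = 49*sqrt(2*sqrt(5) + 10)/4

E = 49, F = 0, G = 49*sin(u)^2, so EG − F² = 2401*sin(u)^2. Taking the positive square root: √(EG − F²) = 49*Abs(sin(u)). At (u, v) = (2*pi/5, 2*pi/3): 49*sqrt(2*sqrt(5) + 10)/4.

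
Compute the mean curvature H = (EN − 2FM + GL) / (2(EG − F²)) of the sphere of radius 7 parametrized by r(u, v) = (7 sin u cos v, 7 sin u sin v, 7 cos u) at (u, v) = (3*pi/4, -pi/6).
H = -1/7

With E = 49, F = 0, G = 49*sin(u)^2, L = -7*sin(u)/Abs(sin(u)), M = 0, N = -7*sin(u)^3/Abs(sin(u)), assemble
  H = (EN − 2FM + GL) / (2(EG − F²)) = -sin(u)/(7*Abs(sin(u))).
At (u, v) = (3*pi/4, -pi/6): H = -1/7.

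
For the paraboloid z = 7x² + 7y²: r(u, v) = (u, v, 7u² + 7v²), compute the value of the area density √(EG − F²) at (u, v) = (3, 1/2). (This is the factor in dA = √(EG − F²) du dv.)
√(EG − F²)|_{(3, 1/2)} = sqrt(1814)

E = 196*u^2 + 1, F = 196*u*v, G = 196*v^2 + 1, so EG − F² = 196*u^2 + 196*v^2 + 1. Taking the positive square root: √(EG − F²) = sqrt(196*u^2 + 196*v^2 + 1). At (u, v) = (3, 1/2): sqrt(1814).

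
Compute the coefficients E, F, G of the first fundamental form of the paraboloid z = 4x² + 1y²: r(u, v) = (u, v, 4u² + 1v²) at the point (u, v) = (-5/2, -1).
E = 401;  F = 40;  G = 5

Partials: r_u = (1, 0, 8*u), r_v = (0, 1, 2*v). As functions of (u, v):
  E = r_u · r_u = 64*u^2 + 1,
  F = r_u · r_v = 16*u*v,
  G = r_v · r_v = 4*v^2 + 1.
Evaluating at (u, v) = (-5/2, -1): E = 401, F = 40, G = 5.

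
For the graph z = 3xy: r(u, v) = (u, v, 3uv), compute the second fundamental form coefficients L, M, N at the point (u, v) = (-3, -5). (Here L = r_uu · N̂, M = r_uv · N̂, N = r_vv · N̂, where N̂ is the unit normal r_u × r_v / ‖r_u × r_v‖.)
L = 0;  M = 3*sqrt(307)/307;  N = 0

Compute the unit normal N̂(u, v) = (-3*v/sqrt(9*u^2 + 9*v^2 + 1), -3*u/sqrt(9*u^2 + 9*v^2 + 1), 1/sqrt(9*u^2 + 9*v^2 + 1)), and the second partials r_uu, r_uv, r_vv. Take dot products:
  L(u, v) = r_uu · N̂ = 0,
  M(u, v) = r_uv · N̂ = 3/sqrt(9*u^2 + 9*v^2 + 1),
  N(u, v) = r_vv · N̂ = 0.
Evaluating at (u, v) = (-3, -5):
  L = 0, M = 3*sqrt(307)/307, N = 0.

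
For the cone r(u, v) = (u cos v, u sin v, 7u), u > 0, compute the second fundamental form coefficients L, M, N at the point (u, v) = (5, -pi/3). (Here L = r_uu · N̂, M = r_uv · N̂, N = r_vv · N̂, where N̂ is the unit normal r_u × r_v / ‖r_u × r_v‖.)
L = 0;  M = 0;  N = 7*sqrt(2)/2

Compute the unit normal N̂(u, v) = (-7*sqrt(2)*u*cos(v)/(10*Abs(u)), -7*sqrt(2)*u*sin(v)/(10*Abs(u)), sqrt(2)*u/(10*Abs(u))), and the second partials r_uu, r_uv, r_vv. Take dot products:
  L(u, v) = r_uu · N̂ = 0,
  M(u, v) = r_uv · N̂ = 0,
  N(u, v) = r_vv · N̂ = 7*sqrt(2)*u^2/(10*Abs(u)).
Evaluating at (u, v) = (5, -pi/3):
  L = 0, M = 0, N = 7*sqrt(2)/2.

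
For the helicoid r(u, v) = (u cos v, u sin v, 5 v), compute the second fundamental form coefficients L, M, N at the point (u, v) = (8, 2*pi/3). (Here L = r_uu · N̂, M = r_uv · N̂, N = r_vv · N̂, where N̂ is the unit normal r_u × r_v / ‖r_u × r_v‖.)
L = 0;  M = -5*sqrt(89)/89;  N = 0

Compute the unit normal N̂(u, v) = (5*sin(v)/sqrt(u^2 + 25), -5*cos(v)/sqrt(u^2 + 25), u/sqrt(u^2 + 25)), and the second partials r_uu, r_uv, r_vv. Take dot products:
  L(u, v) = r_uu · N̂ = 0,
  M(u, v) = r_uv · N̂ = -5/sqrt(u^2 + 25),
  N(u, v) = r_vv · N̂ = 0.
Evaluating at (u, v) = (8, 2*pi/3):
  L = 0, M = -5*sqrt(89)/89, N = 0.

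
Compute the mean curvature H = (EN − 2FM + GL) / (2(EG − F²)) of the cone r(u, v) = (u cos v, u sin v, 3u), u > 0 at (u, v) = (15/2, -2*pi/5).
H = sqrt(10)/50

With E = 10, F = 0, G = u^2, L = 0, M = 0, N = 3*sqrt(10)*u^2/(10*Abs(u)), assemble
  H = (EN − 2FM + GL) / (2(EG − F²)) = 3*sqrt(10)/(20*Abs(u)).
At (u, v) = (15/2, -2*pi/5): H = sqrt(10)/50.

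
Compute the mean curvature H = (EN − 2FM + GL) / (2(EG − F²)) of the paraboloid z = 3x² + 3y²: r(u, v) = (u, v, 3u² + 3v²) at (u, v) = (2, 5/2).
H = 1113*sqrt(370)/136900

With E = 36*u^2 + 1, F = 36*u*v, G = 36*v^2 + 1, L = 6/sqrt(36*u^2 + 36*v^2 + 1), M = 0, N = 6/sqrt(36*u^2 + 36*v^2 + 1), assemble
  H = (EN − 2FM + GL) / (2(EG − F²)) = 6*(18*u^2 + 18*v^2 + 1)/(36*u^2 + 36*v^2 + 1)^(3/2).
At (u, v) = (2, 5/2): H = 1113*sqrt(370)/136900.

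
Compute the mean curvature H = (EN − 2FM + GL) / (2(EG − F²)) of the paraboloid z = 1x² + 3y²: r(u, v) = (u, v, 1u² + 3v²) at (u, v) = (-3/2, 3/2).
H = 16*sqrt(91)/1183

With E = 4*u^2 + 1, F = 12*u*v, G = 36*v^2 + 1, L = 2/sqrt(4*u^2 + 36*v^2 + 1), M = 0, N = 6/sqrt(4*u^2 + 36*v^2 + 1), assemble
  H = (EN − 2FM + GL) / (2(EG − F²)) = 4*(3*u^2 + 9*v^2 + 1)/(4*u^2 + 36*v^2 + 1)^(3/2).
At (u, v) = (-3/2, 3/2): H = 16*sqrt(91)/1183.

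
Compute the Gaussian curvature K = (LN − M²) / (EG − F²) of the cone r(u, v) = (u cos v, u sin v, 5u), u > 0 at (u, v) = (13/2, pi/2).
K = 0

Coefficients of the first fundamental form: E = 26, F = 0, G = u^2.
Coefficients of the second fundamental form: L = 0, M = 0, N = 5*sqrt(26)*u^2/(26*Abs(u)).
Assemble K = (LN − M²)/(EG − F²) = 0. At (u, v) = (13/2, pi/2): K = 0.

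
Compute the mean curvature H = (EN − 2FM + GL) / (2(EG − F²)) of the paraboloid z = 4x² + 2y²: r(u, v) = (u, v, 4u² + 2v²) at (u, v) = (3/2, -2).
H = 50*sqrt(209)/3971

With E = 64*u^2 + 1, F = 32*u*v, G = 16*v^2 + 1, L = 8/sqrt(64*u^2 + 16*v^2 + 1), M = 0, N = 4/sqrt(64*u^2 + 16*v^2 + 1), assemble
  H = (EN − 2FM + GL) / (2(EG − F²)) = 2*(64*u^2 + 32*v^2 + 3)/(64*u^2 + 16*v^2 + 1)^(3/2).
At (u, v) = (3/2, -2): H = 50*sqrt(209)/3971.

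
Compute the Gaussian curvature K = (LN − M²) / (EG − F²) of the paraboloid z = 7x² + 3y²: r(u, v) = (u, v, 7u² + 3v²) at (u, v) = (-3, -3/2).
K = 21/851929

Coefficients of the first fundamental form: E = 196*u^2 + 1, F = 84*u*v, G = 36*v^2 + 1.
Coefficients of the second fundamental form: L = 14/sqrt(196*u^2 + 36*v^2 + 1), M = 0, N = 6/sqrt(196*u^2 + 36*v^2 + 1).
Assemble K = (LN − M²)/(EG − F²) = 84/(38416*u^4 + 14112*u^2*v^2 + 392*u^2 + 1296*v^4 + 72*v^2 + 1). At (u, v) = (-3, -3/2): K = 21/851929.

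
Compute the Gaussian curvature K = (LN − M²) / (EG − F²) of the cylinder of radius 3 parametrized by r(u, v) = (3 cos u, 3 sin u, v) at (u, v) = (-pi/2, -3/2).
K = 0

Coefficients of the first fundamental form: E = 9, F = 0, G = 1.
Coefficients of the second fundamental form: L = -3, M = 0, N = 0.
Assemble K = (LN − M²)/(EG − F²) = 0. At (u, v) = (-pi/2, -3/2): K = 0.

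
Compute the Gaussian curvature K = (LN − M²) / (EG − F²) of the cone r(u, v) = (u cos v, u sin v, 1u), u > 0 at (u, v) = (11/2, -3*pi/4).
K = 0

Coefficients of the first fundamental form: E = 2, F = 0, G = u^2.
Coefficients of the second fundamental form: L = 0, M = 0, N = sqrt(2)*u^2/(2*Abs(u)).
Assemble K = (LN − M²)/(EG − F²) = 0. At (u, v) = (11/2, -3*pi/4): K = 0.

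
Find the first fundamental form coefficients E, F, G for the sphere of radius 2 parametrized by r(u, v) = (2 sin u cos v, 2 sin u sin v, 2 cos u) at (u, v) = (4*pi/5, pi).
E = 4;  F = 0;  G = 5/2 - sqrt(5)/2

Partials: r_u = (2*cos(u)*cos(v), 2*sin(v)*cos(u), -2*sin(u)), r_v = (-2*sin(u)*sin(v), 2*sin(u)*cos(v), 0). As functions of (u, v):
  E = r_u · r_u = 4,
  F = r_u · r_v = 0,
  G = r_v · r_v = 4*sin(u)^2.
Evaluating at (u, v) = (4*pi/5, pi): E = 4, F = 0, G = 5/2 - sqrt(5)/2.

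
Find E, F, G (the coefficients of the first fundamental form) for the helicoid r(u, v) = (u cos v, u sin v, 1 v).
E = 1;  F = 0;  G = u^2 + 1

Compute partials: r_u = (cos(v), sin(v), 0), r_v = (-u*sin(v), u*cos(v), 1). Then
  E = r_u · r_u = 1,
  F = r_u · r_v = 0,
  G = r_v · r_v = u^2 + 1.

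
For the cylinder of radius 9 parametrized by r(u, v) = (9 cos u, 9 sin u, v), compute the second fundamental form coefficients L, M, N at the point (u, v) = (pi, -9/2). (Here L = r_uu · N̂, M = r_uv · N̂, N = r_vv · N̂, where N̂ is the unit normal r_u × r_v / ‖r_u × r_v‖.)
L = -9;  M = 0;  N = 0

Compute the unit normal N̂(u, v) = (cos(u), sin(u), 0), and the second partials r_uu, r_uv, r_vv. Take dot products:
  L(u, v) = r_uu · N̂ = -9,
  M(u, v) = r_uv · N̂ = 0,
  N(u, v) = r_vv · N̂ = 0.
Evaluating at (u, v) = (pi, -9/2):
  L = -9, M = 0, N = 0.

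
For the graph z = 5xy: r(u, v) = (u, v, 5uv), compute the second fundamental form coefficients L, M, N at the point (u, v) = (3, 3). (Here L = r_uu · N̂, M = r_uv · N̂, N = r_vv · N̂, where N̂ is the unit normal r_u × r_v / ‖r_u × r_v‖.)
L = 0;  M = 5*sqrt(451)/451;  N = 0

Compute the unit normal N̂(u, v) = (-5*v/sqrt(25*u^2 + 25*v^2 + 1), -5*u/sqrt(25*u^2 + 25*v^2 + 1), 1/sqrt(25*u^2 + 25*v^2 + 1)), and the second partials r_uu, r_uv, r_vv. Take dot products:
  L(u, v) = r_uu · N̂ = 0,
  M(u, v) = r_uv · N̂ = 5/sqrt(25*u^2 + 25*v^2 + 1),
  N(u, v) = r_vv · N̂ = 0.
Evaluating at (u, v) = (3, 3):
  L = 0, M = 5*sqrt(451)/451, N = 0.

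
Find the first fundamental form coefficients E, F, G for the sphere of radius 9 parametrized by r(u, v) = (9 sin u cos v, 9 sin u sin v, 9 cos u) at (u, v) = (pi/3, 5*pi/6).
E = 81;  F = 0;  G = 243/4

Partials: r_u = (9*cos(u)*cos(v), 9*sin(v)*cos(u), -9*sin(u)), r_v = (-9*sin(u)*sin(v), 9*sin(u)*cos(v), 0). As functions of (u, v):
  E = r_u · r_u = 81,
  F = r_u · r_v = 0,
  G = r_v · r_v = 81*sin(u)^2.
Evaluating at (u, v) = (pi/3, 5*pi/6): E = 81, F = 0, G = 243/4.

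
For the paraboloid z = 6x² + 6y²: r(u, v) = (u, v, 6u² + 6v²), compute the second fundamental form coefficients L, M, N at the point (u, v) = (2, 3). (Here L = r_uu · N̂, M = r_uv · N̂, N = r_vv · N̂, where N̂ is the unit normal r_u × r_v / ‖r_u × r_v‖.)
L = 12*sqrt(1873)/1873;  M = 0;  N = 12*sqrt(1873)/1873

Compute the unit normal N̂(u, v) = (-12*u/sqrt(144*u^2 + 144*v^2 + 1), -12*v/sqrt(144*u^2 + 144*v^2 + 1), 1/sqrt(144*u^2 + 144*v^2 + 1)), and the second partials r_uu, r_uv, r_vv. Take dot products:
  L(u, v) = r_uu · N̂ = 12/sqrt(144*u^2 + 144*v^2 + 1),
  M(u, v) = r_uv · N̂ = 0,
  N(u, v) = r_vv · N̂ = 12/sqrt(144*u^2 + 144*v^2 + 1).
Evaluating at (u, v) = (2, 3):
  L = 12*sqrt(1873)/1873, M = 0, N = 12*sqrt(1873)/1873.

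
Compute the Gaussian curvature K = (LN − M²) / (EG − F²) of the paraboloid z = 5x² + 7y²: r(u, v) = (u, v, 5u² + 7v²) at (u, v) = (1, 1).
K = 140/88209

Coefficients of the first fundamental form: E = 100*u^2 + 1, F = 140*u*v, G = 196*v^2 + 1.
Coefficients of the second fundamental form: L = 10/sqrt(100*u^2 + 196*v^2 + 1), M = 0, N = 14/sqrt(100*u^2 + 196*v^2 + 1).
Assemble K = (LN − M²)/(EG − F²) = 140/(10000*u^4 + 39200*u^2*v^2 + 200*u^2 + 38416*v^4 + 392*v^2 + 1). At (u, v) = (1, 1): K = 140/88209.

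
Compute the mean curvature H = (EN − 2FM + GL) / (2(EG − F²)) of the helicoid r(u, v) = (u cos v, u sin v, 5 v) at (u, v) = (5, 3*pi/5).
H = 0

With E = 1, F = 0, G = u^2 + 25, L = 0, M = -5/sqrt(u^2 + 25), N = 0, assemble
  H = (EN − 2FM + GL) / (2(EG − F²)) = 0.
At (u, v) = (5, 3*pi/5): H = 0.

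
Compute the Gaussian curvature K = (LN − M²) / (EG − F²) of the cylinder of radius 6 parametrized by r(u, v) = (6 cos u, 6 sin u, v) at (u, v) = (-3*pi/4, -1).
K = 0

Coefficients of the first fundamental form: E = 36, F = 0, G = 1.
Coefficients of the second fundamental form: L = -6, M = 0, N = 0.
Assemble K = (LN − M²)/(EG − F²) = 0. At (u, v) = (-3*pi/4, -1): K = 0.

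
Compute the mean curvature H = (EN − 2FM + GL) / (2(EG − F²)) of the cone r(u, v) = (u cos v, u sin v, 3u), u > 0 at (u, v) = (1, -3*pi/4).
H = 3*sqrt(10)/20

With E = 10, F = 0, G = u^2, L = 0, M = 0, N = 3*sqrt(10)*u^2/(10*Abs(u)), assemble
  H = (EN − 2FM + GL) / (2(EG − F²)) = 3*sqrt(10)/(20*Abs(u)).
At (u, v) = (1, -3*pi/4): H = 3*sqrt(10)/20.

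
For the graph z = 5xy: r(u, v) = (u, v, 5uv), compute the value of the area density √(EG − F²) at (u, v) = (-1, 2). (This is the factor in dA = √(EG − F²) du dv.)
√(EG − F²)|_{(-1, 2)} = 3*sqrt(14)

E = 25*v^2 + 1, F = 25*u*v, G = 25*u^2 + 1, so EG − F² = 25*u^2 + 25*v^2 + 1. Taking the positive square root: √(EG − F²) = sqrt(25*u^2 + 25*v^2 + 1). At (u, v) = (-1, 2): 3*sqrt(14).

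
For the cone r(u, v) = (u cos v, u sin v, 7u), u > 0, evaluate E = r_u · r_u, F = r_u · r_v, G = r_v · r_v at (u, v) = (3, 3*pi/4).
E = 50;  F = 0;  G = 9

Partials: r_u = (cos(v), sin(v), 7), r_v = (-u*sin(v), u*cos(v), 0). As functions of (u, v):
  E = r_u · r_u = 50,
  F = r_u · r_v = 0,
  G = r_v · r_v = u^2.
Evaluating at (u, v) = (3, 3*pi/4): E = 50, F = 0, G = 9.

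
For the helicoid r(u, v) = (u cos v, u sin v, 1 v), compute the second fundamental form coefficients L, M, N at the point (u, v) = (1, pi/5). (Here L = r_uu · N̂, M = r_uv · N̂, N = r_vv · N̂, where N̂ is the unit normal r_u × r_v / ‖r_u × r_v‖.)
L = 0;  M = -sqrt(2)/2;  N = 0

Compute the unit normal N̂(u, v) = (sin(v)/sqrt(u^2 + 1), -cos(v)/sqrt(u^2 + 1), u/sqrt(u^2 + 1)), and the second partials r_uu, r_uv, r_vv. Take dot products:
  L(u, v) = r_uu · N̂ = 0,
  M(u, v) = r_uv · N̂ = -1/sqrt(u^2 + 1),
  N(u, v) = r_vv · N̂ = 0.
Evaluating at (u, v) = (1, pi/5):
  L = 0, M = -sqrt(2)/2, N = 0.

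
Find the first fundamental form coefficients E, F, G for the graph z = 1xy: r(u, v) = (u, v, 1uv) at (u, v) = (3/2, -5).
E = 26;  F = -15/2;  G = 13/4

Partials: r_u = (1, 0, v), r_v = (0, 1, u). As functions of (u, v):
  E = r_u · r_u = v^2 + 1,
  F = r_u · r_v = u*v,
  G = r_v · r_v = u^2 + 1.
Evaluating at (u, v) = (3/2, -5): E = 26, F = -15/2, G = 13/4.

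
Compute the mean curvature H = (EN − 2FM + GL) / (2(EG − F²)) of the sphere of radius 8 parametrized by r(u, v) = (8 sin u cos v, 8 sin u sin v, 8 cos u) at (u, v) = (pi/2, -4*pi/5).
H = -1/8

With E = 64, F = 0, G = 64*sin(u)^2, L = -8*sin(u)/Abs(sin(u)), M = 0, N = -8*sin(u)^3/Abs(sin(u)), assemble
  H = (EN − 2FM + GL) / (2(EG − F²)) = -sin(u)/(8*Abs(sin(u))).
At (u, v) = (pi/2, -4*pi/5): H = -1/8.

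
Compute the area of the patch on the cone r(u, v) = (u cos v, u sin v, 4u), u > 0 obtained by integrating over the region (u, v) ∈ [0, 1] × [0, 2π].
Area = sqrt(17)*pi

Area = ∫∫ √(EG − F²) du dv with √(EG − F²) = sqrt(17)*Abs(u). Integrating over [0, 1] × [0, 2π] gives sqrt(17)*pi.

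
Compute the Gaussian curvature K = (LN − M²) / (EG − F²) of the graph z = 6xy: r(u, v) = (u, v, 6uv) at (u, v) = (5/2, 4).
K = -9/160801

Coefficients of the first fundamental form: E = 36*v^2 + 1, F = 36*u*v, G = 36*u^2 + 1.
Coefficients of the second fundamental form: L = 0, M = 6/sqrt(36*u^2 + 36*v^2 + 1), N = 0.
Assemble K = (LN − M²)/(EG − F²) = -36/(1296*u^4 + 2592*u^2*v^2 + 72*u^2 + 1296*v^4 + 72*v^2 + 1). At (u, v) = (5/2, 4): K = -9/160801.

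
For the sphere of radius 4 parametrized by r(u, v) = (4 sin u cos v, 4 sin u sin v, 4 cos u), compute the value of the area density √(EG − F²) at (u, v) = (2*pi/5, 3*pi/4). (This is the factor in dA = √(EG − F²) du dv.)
√(EG − F²)|_{(2*pi/5, 3*pi/4)} = 4*sqrt(2*sqrt(5) + 10)

E = 16, F = 0, G = 16*sin(u)^2, so EG − F² = 256*sin(u)^2. Taking the positive square root: √(EG − F²) = 16*Abs(sin(u)). At (u, v) = (2*pi/5, 3*pi/4): 4*sqrt(2*sqrt(5) + 10).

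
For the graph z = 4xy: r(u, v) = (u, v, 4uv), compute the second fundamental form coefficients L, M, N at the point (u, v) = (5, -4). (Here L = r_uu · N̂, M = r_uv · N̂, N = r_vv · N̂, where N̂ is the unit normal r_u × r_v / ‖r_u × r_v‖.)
L = 0;  M = 4*sqrt(73)/219;  N = 0

Compute the unit normal N̂(u, v) = (-4*v/sqrt(16*u^2 + 16*v^2 + 1), -4*u/sqrt(16*u^2 + 16*v^2 + 1), 1/sqrt(16*u^2 + 16*v^2 + 1)), and the second partials r_uu, r_uv, r_vv. Take dot products:
  L(u, v) = r_uu · N̂ = 0,
  M(u, v) = r_uv · N̂ = 4/sqrt(16*u^2 + 16*v^2 + 1),
  N(u, v) = r_vv · N̂ = 0.
Evaluating at (u, v) = (5, -4):
  L = 0, M = 4*sqrt(73)/219, N = 0.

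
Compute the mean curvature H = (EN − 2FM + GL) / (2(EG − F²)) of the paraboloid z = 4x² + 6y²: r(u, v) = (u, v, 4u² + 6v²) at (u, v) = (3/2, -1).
H = 1450/4913

With E = 64*u^2 + 1, F = 96*u*v, G = 144*v^2 + 1, L = 8/sqrt(64*u^2 + 144*v^2 + 1), M = 0, N = 12/sqrt(64*u^2 + 144*v^2 + 1), assemble
  H = (EN − 2FM + GL) / (2(EG − F²)) = 2*(192*u^2 + 288*v^2 + 5)/(64*u^2 + 144*v^2 + 1)^(3/2).
At (u, v) = (3/2, -1): H = 1450/4913.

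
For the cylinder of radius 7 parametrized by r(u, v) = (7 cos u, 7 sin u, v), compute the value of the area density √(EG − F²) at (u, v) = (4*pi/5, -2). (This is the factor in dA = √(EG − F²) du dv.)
√(EG − F²)|_{(4*pi/5, -2)} = 7

E = 49, F = 0, G = 1, so EG − F² = 49. Taking the positive square root: √(EG − F²) = 7. At (u, v) = (4*pi/5, -2): 7.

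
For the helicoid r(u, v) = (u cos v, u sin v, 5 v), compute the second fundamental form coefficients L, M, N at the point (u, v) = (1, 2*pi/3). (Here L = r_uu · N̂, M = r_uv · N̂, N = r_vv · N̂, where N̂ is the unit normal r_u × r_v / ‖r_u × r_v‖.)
L = 0;  M = -5*sqrt(26)/26;  N = 0

Compute the unit normal N̂(u, v) = (5*sin(v)/sqrt(u^2 + 25), -5*cos(v)/sqrt(u^2 + 25), u/sqrt(u^2 + 25)), and the second partials r_uu, r_uv, r_vv. Take dot products:
  L(u, v) = r_uu · N̂ = 0,
  M(u, v) = r_uv · N̂ = -5/sqrt(u^2 + 25),
  N(u, v) = r_vv · N̂ = 0.
Evaluating at (u, v) = (1, 2*pi/3):
  L = 0, M = -5*sqrt(26)/26, N = 0.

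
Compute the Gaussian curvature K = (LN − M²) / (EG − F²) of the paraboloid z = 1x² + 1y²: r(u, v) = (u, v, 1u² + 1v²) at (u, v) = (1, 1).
K = 4/81

Coefficients of the first fundamental form: E = 4*u^2 + 1, F = 4*u*v, G = 4*v^2 + 1.
Coefficients of the second fundamental form: L = 2/sqrt(4*u^2 + 4*v^2 + 1), M = 0, N = 2/sqrt(4*u^2 + 4*v^2 + 1).
Assemble K = (LN − M²)/(EG − F²) = 4/(16*u^4 + 32*u^2*v^2 + 8*u^2 + 16*v^4 + 8*v^2 + 1). At (u, v) = (1, 1): K = 4/81.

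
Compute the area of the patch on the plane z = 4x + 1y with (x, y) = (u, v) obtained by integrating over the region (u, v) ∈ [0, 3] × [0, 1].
Area = 9*sqrt(2)

Area = ∫∫ √(EG − F²) du dv with √(EG − F²) = 3*sqrt(2). Integrating over [0, 3] × [0, 1] gives 9*sqrt(2).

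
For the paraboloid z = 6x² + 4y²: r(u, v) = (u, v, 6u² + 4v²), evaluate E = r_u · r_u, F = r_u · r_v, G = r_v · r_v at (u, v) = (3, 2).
E = 1297;  F = 576;  G = 257

Partials: r_u = (1, 0, 12*u), r_v = (0, 1, 8*v). As functions of (u, v):
  E = r_u · r_u = 144*u^2 + 1,
  F = r_u · r_v = 96*u*v,
  G = r_v · r_v = 64*v^2 + 1.
Evaluating at (u, v) = (3, 2): E = 1297, F = 576, G = 257.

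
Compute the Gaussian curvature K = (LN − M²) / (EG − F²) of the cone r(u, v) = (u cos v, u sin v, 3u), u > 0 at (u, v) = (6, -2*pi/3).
K = 0

Coefficients of the first fundamental form: E = 10, F = 0, G = u^2.
Coefficients of the second fundamental form: L = 0, M = 0, N = 3*sqrt(10)*u^2/(10*Abs(u)).
Assemble K = (LN − M²)/(EG − F²) = 0. At (u, v) = (6, -2*pi/3): K = 0.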